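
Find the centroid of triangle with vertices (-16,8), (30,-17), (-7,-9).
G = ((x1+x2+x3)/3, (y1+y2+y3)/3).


Gx = (-16+30- 7)/3 = 7/3 = 2.3333
Gy = (8- 17- 9)/3 = -18/3 = -6.0000

G = (2.3333, -6.0000)


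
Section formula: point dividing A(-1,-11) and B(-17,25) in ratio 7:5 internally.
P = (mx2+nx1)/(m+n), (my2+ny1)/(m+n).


Px = (7*(-17) + 5*(-1))/12 = -124/12 = -10.3333
Py = (7*25 + 5*(-11))/12 = 120/12 = 10.0000

P = (-10.3333, 10.0000)


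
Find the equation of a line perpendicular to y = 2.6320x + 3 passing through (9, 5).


Perpendicular slope = -1/m1 = -1/2.6320 = -0.3799
b2 = y0 - m2*x0 = 5 + 9/2.6320 = 5 + 3.4195 = 8.4195

y = -0.3799x + 8.4195


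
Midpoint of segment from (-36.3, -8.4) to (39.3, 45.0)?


Mx = (-36.3 + 39.3)/2 = 3.0/2 = 1.5000
My = (-8.4 + 45.0)/2 = 36.6/2 = 18.3000

(1.5000, 18.3000)


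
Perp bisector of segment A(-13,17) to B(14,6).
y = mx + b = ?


Midpoint = (0.5, 11.5)
Slope of AB = dy/dx = -11/27 = -0.4074
Perp slope = -dx/dy = 27/11 = 2.4545
b = My - (perp slope)*Mx = 11.5 + (27*0.5)/(-11) = 11.5 - 1.2273 = 10.2727

y = 2.4545x + 10.2727


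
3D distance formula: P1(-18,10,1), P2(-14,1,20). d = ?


dx=4, dy=-9, dz=19
d = sqrt(16+81+361) = sqrt(458) = 21.4009

21.4009


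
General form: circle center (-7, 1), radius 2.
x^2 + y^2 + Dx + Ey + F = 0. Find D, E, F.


(x+ 7)^2 + (y-1)^2 = 2^2
D = -2h = 14, E = -2k = -2
F = h^2+k^2-r^2 = 49+1-4 = 46

D = 14, E = -2, F = 46


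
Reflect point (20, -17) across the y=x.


Reflection rule for y=x: (y, x)
(20, -17) -> (-17, 20)

(-17, 20)


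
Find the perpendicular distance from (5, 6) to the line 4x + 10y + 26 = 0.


|4*5 + 10*6 + 26| = |106| = 106
sqrt(16 + 100) = sqrt(116) = 10.7703
d = 106/sqrt(116) = 9.8419

9.8419


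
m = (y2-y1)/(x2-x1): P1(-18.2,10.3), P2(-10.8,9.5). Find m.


dy = 9.5 - 10.3 = -0.8
dx = -10.8 + 18.2 = 7.4
m = -0.8/7.4 = -0.1081

m = -0.1081


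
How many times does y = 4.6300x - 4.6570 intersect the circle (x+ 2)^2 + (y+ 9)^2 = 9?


Substitute y = 4.6300x - 4.6570: (x+ 2)^2 + (4.6300x- 4.6570+ 9)^2 = 9
Expand to Ax^2 + Bx + C = 0, where b-k = 4.343
A = 1+m^2 = 22.4369
B = 2(m(b-k) - h) = 2(4.6300*4.343 + 2) = 44.21618
C = h^2 + (b-k)^2 - r^2 = 4 + 18.861649 - 9 = 13.861649
disc = B^2-4AC = 1955.0706 - 1244.0497 = 711.0209
disc > 0

2 intersection points


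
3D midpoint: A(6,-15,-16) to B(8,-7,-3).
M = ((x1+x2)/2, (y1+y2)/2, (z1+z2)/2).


Mx = (6+8)/2 = 7.0000
My = (-15- 7)/2 = -11.0000
Mz = (-16- 3)/2 = -9.5000

M = (7.0000, -11.0000, -9.5000)


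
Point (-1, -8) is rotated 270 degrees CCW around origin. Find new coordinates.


cos(270) = 0, sin(270) = -1
x' = -1*0 + 8*(-1) = -8
y' = -1*(-1) - 8*0 = 1

(-8, 1)


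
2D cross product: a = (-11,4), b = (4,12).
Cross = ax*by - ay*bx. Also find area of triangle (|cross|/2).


cross = -11*12 - 4*4 = -132 - 16 = -148
Triangle area = |-148|/2 = 148/2 = 74.0000

cross = -148, triangle area = 74.0000


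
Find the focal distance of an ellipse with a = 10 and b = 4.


c^2 = 10^2 - 4^2 = 100 - 16 = 84
c = sqrt(84) = 9.1652

c = 9.1652


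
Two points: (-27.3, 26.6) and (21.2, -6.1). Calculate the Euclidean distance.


dx = 21.2 + 27.3 = 48.5
dy = -6.1 - 26.6 = -32.7
d = sqrt(2352.25 + 1069.29) = sqrt(3421.54) = 58.4939

58.4939


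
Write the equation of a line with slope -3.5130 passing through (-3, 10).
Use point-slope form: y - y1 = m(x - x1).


y - 10 = -3.5130(x + 3)
y = -3.5130x + 10 + 3.5130*(-3)
y = -3.5130x - 0.5390

y = -3.5130x - 0.5390


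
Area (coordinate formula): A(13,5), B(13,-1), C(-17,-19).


13*(-1+ 19) = 234
13*(-19-5) = -312
-17*(5+ 1) = -102
sum = -180
Area = |-180|/2 = 90.0000

90.0000 sq units


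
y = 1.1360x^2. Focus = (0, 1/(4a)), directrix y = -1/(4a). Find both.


a = 1.1360
1/(4a) = 0.2201
Focus = (0, 0.2201)
Directrix: y = -0.2201

Focus = (0, 0.2201), Directrix: y = -0.2201


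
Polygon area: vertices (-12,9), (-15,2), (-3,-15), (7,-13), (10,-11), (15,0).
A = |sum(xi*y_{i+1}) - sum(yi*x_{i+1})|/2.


sum(xi*y_{i+1}) = -12*2 - 15*(-15) - 3*(-13) + 7*(-11) + 10*0 + 15*9 = 298
sum(yi*x_{i+1}) = 9*(-15) + 2*(-3) - 15*7 - 13*10 - 11*15 + 0*(-12) = -541
Area = |298 + 541|/2 = 839/2 = 419.5000

419.5000 sq units


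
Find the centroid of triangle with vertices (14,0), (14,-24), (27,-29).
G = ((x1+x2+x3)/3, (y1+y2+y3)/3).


Gx = (14+14+27)/3 = 55/3 = 18.3333
Gy = (0- 24- 29)/3 = -53/3 = -17.6667

G = (18.3333, -17.6667)


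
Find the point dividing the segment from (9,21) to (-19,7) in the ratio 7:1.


Px = (7*(-19) + 1*9)/8 = -124/8 = -15.5000
Py = (7*7 + 1*21)/8 = 70/8 = 8.7500

P = (-15.5000, 8.7500)


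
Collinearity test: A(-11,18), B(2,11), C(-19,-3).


-11*(11+ 3) + 2*(-3-18) - 19*(18-11)
= -154 - 42 - 133 = -329

No, not collinear (determinant = -329)


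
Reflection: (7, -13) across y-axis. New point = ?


Reflection rule for y-axis: (-x, y)
(7, -13) -> (-7, -13)

(-7, -13)


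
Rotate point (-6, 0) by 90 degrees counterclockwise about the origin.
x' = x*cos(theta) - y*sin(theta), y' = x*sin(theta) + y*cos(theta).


cos(90) = 0, sin(90) = 1
x' = -6*0 - 0*1 = 0
y' = -6*1 + 0*0 = -6

(0, -6)


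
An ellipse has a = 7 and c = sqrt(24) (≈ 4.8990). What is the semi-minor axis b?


b^2 = 7^2 - (sqrt(24))^2 = 49 - 24 = 25
b = sqrt(25) = 5

b = 5


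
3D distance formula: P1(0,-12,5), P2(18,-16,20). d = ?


dx=18, dy=-4, dz=15
d = sqrt(324+16+225) = sqrt(565) = 23.7697

23.7697


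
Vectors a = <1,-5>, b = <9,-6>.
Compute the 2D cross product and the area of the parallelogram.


cross = 1*(-6) + 5*9 = -6 + 45 = 39
Parallelogram area = |39| = 39

cross = 39, parallelogram area = 39


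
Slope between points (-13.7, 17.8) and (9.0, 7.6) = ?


dy = 7.6 - 17.8 = -10.2
dx = 9.0 + 13.7 = 22.7
m = -10.2/22.7 = -0.4493

m = -0.4493


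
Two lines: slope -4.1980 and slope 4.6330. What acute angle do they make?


m1-m2 = -8.831
1+m1*m2 = -18.449334
tan(theta) = |-8.831/(-18.449334)| = 0.478662
theta = arctan(|-8.831/(-18.449334)|) = 25.5787 degrees (acute angle)

25.5787 degrees


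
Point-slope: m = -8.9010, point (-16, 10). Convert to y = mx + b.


y - 10 = -8.9010(x + 16)
y = -8.9010x + 10 + 8.9010*(-16)
y = -8.9010x - 132.4160

y = -8.9010x - 132.4160


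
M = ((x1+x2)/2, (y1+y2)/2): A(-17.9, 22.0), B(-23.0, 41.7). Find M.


Mx = (-17.9 - 23.0)/2 = -40.9/2 = -20.4500
My = (22.0 + 41.7)/2 = 63.7/2 = 31.8500

(-20.4500, 31.8500)


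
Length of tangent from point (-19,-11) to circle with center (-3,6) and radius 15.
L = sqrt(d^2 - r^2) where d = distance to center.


d = sqrt((-19+ 3)^2 + (-11-6)^2) = sqrt(256+289) = 23.3452
L = sqrt(545.0000 - 225) = sqrt(320.0000) = 17.8885

17.8885


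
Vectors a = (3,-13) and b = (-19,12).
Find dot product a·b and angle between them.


a·b = 3*(-19) - 13*12 = -57 - 156 = -213
|a| = sqrt(9+169) = 13.3417
|b| = sqrt(361+144) = 22.4722
cos(theta) = -213/(sqrt(178)*sqrt(505)) = -213/sqrt(89890) = -0.710434
theta = arccos(-213/sqrt(89890)) = 135.2703 degrees

a·b = -213, theta = 135.2703 deg


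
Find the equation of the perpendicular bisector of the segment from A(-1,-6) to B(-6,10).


Midpoint = (-3.5, 2)
Slope of AB = dy/dx = 16/(-5) = -3.2000
Perp slope = -dx/dy = 5/16 = 0.3125
b = My - (perp slope)*Mx = 2 + (-5*(-3.5))/16 = 2 + 1.0938 = 3.0938

y = 0.3125x + 3.0938


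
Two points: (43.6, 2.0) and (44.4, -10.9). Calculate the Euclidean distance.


dx = 44.4 - 43.6 = 0.8
dy = -10.9 - 2.0 = -12.9
d = sqrt(0.64 + 166.41) = sqrt(167.05) = 12.9248

12.9248


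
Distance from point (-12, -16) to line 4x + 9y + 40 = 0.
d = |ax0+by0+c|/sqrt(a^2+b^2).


|4*(-12) + 9*(-16) + 40| = |-152| = 152
sqrt(16 + 81) = sqrt(97) = 9.8489
d = 152/sqrt(97) = 15.4333

15.4333


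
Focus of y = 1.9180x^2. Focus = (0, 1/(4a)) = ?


a = 1.9180
4a = 7.6720
focus = (0, 1/7.6720) = (0, 0.1303)

Focus = (0, 0.1303)


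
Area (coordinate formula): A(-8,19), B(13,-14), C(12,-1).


-8*(-14+ 1) = 104
13*(-1-19) = -260
12*(19+ 14) = 396
sum = 240
Area = |240|/2 = 120.0000

120.0000 sq units


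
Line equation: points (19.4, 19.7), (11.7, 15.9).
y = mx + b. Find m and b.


m = (-3.8)/(-7.7) = 0.4935
b = y1 - m*x1 = 19.7 - (-3.8*19.4)/(-7.7) = 19.7 - 9.5740 = 10.1260

y = 0.4935x + 10.1260


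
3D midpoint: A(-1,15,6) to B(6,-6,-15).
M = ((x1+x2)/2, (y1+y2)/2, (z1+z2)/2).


Mx = (-1+6)/2 = 2.5000
My = (15- 6)/2 = 4.5000
Mz = (6- 15)/2 = -4.5000

M = (2.5000, 4.5000, -4.5000)


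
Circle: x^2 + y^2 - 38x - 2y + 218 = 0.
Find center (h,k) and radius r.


h = -D/2 = 38/2 = 19
k = -E/2 = 2/2 = 1
r^2 = h^2 + k^2 - F = 361 + 1 - 218 = 144
r = 12

Center (19, 1), radius = 12


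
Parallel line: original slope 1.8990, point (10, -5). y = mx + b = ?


Parallel lines have equal slopes.
m2 = 1.8990
b2 = -5 - 1.8990*10 = -23.9900

y = 1.8990x - 23.9900


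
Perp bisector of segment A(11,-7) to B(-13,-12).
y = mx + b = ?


Midpoint = (-1, -9.5)
Slope of AB = dy/dx = -5/(-24) = 0.2083
Perp slope = -dx/dy = -24/5 = -4.8000
b = My - (perp slope)*Mx = -9.5 + (-24*(-1))/(-5) = -9.5 - 4.8000 = -14.3000

y = -4.8000x - 14.3000


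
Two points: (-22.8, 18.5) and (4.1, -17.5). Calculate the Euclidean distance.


dx = 4.1 + 22.8 = 26.9
dy = -17.5 - 18.5 = -36.0
d = sqrt(723.61 + 1296.0) = sqrt(2019.61) = 44.9401

44.9401


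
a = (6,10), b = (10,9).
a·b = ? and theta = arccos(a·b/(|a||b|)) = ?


a·b = 6*10 + 10*9 = 60 + 90 = 150
|a| = sqrt(36+100) = 11.6619
|b| = sqrt(100+81) = 13.4536
cos(theta) = 150/(sqrt(136)*sqrt(181)) = 150/sqrt(24616) = 0.956054
theta = arccos(150/sqrt(24616)) = 17.0490 degrees

a·b = 150, theta = 17.0490 deg


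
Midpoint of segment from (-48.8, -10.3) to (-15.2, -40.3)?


Mx = (-48.8 - 15.2)/2 = -64.0/2 = -32.0000
My = (-10.3 - 40.3)/2 = -50.6/2 = -25.3000

(-32.0000, -25.3000)


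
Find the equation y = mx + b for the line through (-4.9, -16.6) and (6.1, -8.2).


m = (8.4)/(11.0) = 0.7636
b = y1 - m*x1 = -16.6 - (8.4*(-4.9))/(11.0) = -16.6 + 3.7418 = -12.8582

y = 0.7636x - 12.8582


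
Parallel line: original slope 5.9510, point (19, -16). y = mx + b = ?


Parallel lines have equal slopes.
m2 = 5.9510
b2 = -16 - 5.9510*19 = -129.0690

y = 5.9510x - 129.0690


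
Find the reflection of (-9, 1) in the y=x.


Reflection rule for y=x: (y, x)
(-9, 1) -> (1, -9)

(1, -9)


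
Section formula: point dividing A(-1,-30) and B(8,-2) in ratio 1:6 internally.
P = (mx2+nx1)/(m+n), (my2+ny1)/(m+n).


Px = (1*8 + 6*(-1))/7 = 2/7 = 0.2857
Py = (1*(-2) + 6*(-30))/7 = -182/7 = -26.0000

P = (0.2857, -26.0000)


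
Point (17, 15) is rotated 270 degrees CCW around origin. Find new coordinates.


cos(270) = 0, sin(270) = -1
x' = 17*0 - 15*(-1) = 15
y' = 17*(-1) + 15*0 = -17

(15, -17)


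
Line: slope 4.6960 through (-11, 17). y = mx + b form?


y - 17 = 4.6960(x + 11)
y = 4.6960x + 17 - 4.6960*(-11)
y = 4.6960x + 68.6560

y = 4.6960x + 68.6560


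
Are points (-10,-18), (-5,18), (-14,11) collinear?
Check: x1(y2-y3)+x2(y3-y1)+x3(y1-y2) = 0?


-10*(18-11) - 5*(11+ 18) - 14*(-18-18)
= -70 - 145 + 504 = 289

No, not collinear (determinant = 289)


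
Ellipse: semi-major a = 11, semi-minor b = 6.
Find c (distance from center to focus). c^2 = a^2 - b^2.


c^2 = 11^2 - 6^2 = 121 - 36 = 85
c = sqrt(85) = 9.2195

c = 9.2195


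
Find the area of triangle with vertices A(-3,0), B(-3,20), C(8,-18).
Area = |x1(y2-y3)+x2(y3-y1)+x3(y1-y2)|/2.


-3*(20+ 18) = -114
-3*(-18-0) = 54
8*(0-20) = -160
sum = -220
Area = |-220|/2 = 110.0000

110.0000 sq units


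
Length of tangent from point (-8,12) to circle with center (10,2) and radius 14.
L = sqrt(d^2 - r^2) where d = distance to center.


d = sqrt((-8-10)^2 + (12-2)^2) = sqrt(324+100) = 20.5913
L = sqrt(424.0000 - 196) = sqrt(228.0000) = 15.0997

15.0997


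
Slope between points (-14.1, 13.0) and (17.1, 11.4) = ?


dy = 11.4 - 13.0 = -1.6
dx = 17.1 + 14.1 = 31.2
m = -1.6/31.2 = -0.0513

m = -0.0513


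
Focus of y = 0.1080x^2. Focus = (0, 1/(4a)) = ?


a = 0.1080
4a = 0.4320
focus = (0, 1/0.4320) = (0, 2.3148)

Focus = (0, 2.3148)


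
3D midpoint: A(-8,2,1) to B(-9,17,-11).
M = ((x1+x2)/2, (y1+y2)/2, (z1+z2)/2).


Mx = (-8- 9)/2 = -8.5000
My = (2+17)/2 = 9.5000
Mz = (1- 11)/2 = -5.0000

M = (-8.5000, 9.5000, -5.0000)


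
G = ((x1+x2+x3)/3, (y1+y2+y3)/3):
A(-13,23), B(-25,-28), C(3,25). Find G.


Gx = (-13- 25+3)/3 = -35/3 = -11.6667
Gy = (23- 28+25)/3 = 20/3 = 6.6667

G = (-11.6667, 6.6667)


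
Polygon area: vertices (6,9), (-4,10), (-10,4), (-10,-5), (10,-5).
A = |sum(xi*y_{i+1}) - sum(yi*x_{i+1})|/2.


sum(xi*y_{i+1}) = 6*10 - 4*4 - 10*(-5) - 10*(-5) + 10*9 = 234
sum(yi*x_{i+1}) = 9*(-4) + 10*(-10) + 4*(-10) - 5*10 - 5*6 = -256
Area = |234 + 256|/2 = 490/2 = 245.0000

245.0000 sq units


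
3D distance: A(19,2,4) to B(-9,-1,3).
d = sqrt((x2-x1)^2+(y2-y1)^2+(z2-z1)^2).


dx=-28, dy=-3, dz=-1
d = sqrt(784+9+1) = sqrt(794) = 28.1780

28.1780


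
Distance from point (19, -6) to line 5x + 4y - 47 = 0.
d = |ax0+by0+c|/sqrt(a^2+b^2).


|5*19 + 4*(-6) - 47| = |24| = 24
sqrt(25 + 16) = sqrt(41) = 6.4031
d = 24/sqrt(41) = 3.7482

3.7482


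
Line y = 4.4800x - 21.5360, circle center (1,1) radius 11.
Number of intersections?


Substitute y = 4.4800x - 21.5360: (x-1)^2 + (4.4800x- 21.5360-1)^2 = 121
Expand to Ax^2 + Bx + C = 0, where b-k = -22.536
A = 1+m^2 = 21.0704
B = 2(m(b-k) - h) = 2(4.4800*(-22.536) - 1) = -203.92256
C = h^2 + (b-k)^2 - r^2 = 1 + 507.871296 - 121 = 387.871296
disc = B^2-4AC = 41584.4105 - 32690.4134 = 8893.9971
disc > 0

2 intersection points


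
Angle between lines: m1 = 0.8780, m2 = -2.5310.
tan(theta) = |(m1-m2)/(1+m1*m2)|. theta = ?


m1-m2 = 3.409
1+m1*m2 = -1.222218
tan(theta) = |3.409/(-1.222218)| = 2.789191
theta = arctan(|3.409/(-1.222218)|) = 70.2759 degrees (acute angle)

70.2759 degrees


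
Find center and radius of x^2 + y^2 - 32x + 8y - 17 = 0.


h = -D/2 = 32/2 = 16
k = -E/2 = -8/2 = -4
r^2 = h^2 + k^2 - F = 256 + 16 + 17 = 289
r = 17

Center (16, -4), radius = 17


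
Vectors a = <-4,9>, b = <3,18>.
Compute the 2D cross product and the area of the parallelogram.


cross = -4*18 - 9*3 = -72 - 27 = -99
Parallelogram area = |-99| = 99

cross = -99, parallelogram area = 99


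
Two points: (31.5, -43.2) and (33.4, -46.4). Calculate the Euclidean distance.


dx = 33.4 - 31.5 = 1.9
dy = -46.4 + 43.2 = -3.2
d = sqrt(3.61 + 10.24) = sqrt(13.85) = 3.7216

3.7216


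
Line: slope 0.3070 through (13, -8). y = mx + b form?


y + 8 = 0.3070(x - 13)
y = 0.3070x - 8 - 0.3070*13
y = 0.3070x - 11.9910

y = 0.3070x - 11.9910


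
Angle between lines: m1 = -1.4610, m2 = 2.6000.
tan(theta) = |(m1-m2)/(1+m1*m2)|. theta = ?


m1-m2 = -4.061
1+m1*m2 = -2.7986
tan(theta) = |-4.061/(-2.7986)| = 1.451083
theta = arctan(|-4.061/(-2.7986)|) = 55.4277 degrees (acute angle)

55.4277 degrees


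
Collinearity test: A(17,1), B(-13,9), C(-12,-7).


17*(9+ 7) - 13*(-7-1) - 12*(1-9)
= 272 + 104 + 96 = 472

No, not collinear (determinant = 472)


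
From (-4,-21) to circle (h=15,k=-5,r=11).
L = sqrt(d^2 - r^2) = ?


d = sqrt((-4-15)^2 + (-21+ 5)^2) = sqrt(361+256) = 24.8395
L = sqrt(617.0000 - 121) = sqrt(496.0000) = 22.2711

22.2711


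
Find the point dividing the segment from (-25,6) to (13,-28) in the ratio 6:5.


Px = (6*13 + 5*(-25))/11 = -47/11 = -4.2727
Py = (6*(-28) + 5*6)/11 = -138/11 = -12.5455

P = (-4.2727, -12.5455)


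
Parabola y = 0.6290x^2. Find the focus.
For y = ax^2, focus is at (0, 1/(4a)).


a = 0.6290
4a = 2.5160
focus = (0, 1/2.5160) = (0, 0.3975)

Focus = (0, 0.3975)


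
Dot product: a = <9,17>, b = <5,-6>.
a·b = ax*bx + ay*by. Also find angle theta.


a·b = 9*5 + 17*(-6) = 45 - 102 = -57
|a| = sqrt(81+289) = 19.2354
|b| = sqrt(25+36) = 7.8102
cos(theta) = -57/(sqrt(370)*sqrt(61)) = -57/sqrt(22570) = -0.379410
theta = arccos(-57/sqrt(22570)) = 112.2972 degrees

a·b = -57, theta = 112.2972 deg


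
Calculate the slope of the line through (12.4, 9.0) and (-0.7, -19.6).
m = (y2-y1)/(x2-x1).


dy = -19.6 - 9.0 = -28.6
dx = -0.7 - 12.4 = -13.1
m = -28.6/(-13.1) = 2.1832

m = 2.1832


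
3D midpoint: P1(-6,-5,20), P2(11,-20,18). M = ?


Mx = (-6+11)/2 = 2.5000
My = (-5- 20)/2 = -12.5000
Mz = (20+18)/2 = 19.0000

M = (2.5000, -12.5000, 19.0000)


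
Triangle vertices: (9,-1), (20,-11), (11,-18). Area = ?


9*(-11+ 18) = 63
20*(-18+ 1) = -340
11*(-1+ 11) = 110
sum = -167
Area = |-167|/2 = 83.5000

83.5000 sq units


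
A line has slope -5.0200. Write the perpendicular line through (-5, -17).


Perpendicular slope = -1/m1 = -1/(-5.0200) = 0.1992
b2 = y0 - m2*x0 = -17 - 5/(-5.0200) = -17 + 0.9960 = -16.0040

y = 0.1992x - 16.0040


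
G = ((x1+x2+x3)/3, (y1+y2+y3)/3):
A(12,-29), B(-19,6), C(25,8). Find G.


Gx = (12- 19+25)/3 = 18/3 = 6.0000
Gy = (-29+6+8)/3 = -15/3 = -5.0000

G = (6.0000, -5.0000)


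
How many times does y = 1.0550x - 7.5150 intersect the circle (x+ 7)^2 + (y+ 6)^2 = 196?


Substitute y = 1.0550x - 7.5150: (x+ 7)^2 + (1.0550x- 7.5150+ 6)^2 = 196
Expand to Ax^2 + Bx + C = 0, where b-k = -1.515
A = 1+m^2 = 2.113025
B = 2(m(b-k) - h) = 2(1.0550*(-1.515) + 7) = 10.80335
C = h^2 + (b-k)^2 - r^2 = 49 + 2.295225 - 196 = -144.704775
disc = B^2-4AC = 116.7124 + 1223.0592 = 1339.7716
disc > 0

2 intersection points


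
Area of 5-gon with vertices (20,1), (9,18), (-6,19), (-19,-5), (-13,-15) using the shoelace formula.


sum(xi*y_{i+1}) = 20*18 + 9*19 - 6*(-5) - 19*(-15) - 13*1 = 833
sum(yi*x_{i+1}) = 1*9 + 18*(-6) + 19*(-19) - 5*(-13) - 15*20 = -695
Area = |833 + 695|/2 = 1528/2 = 764.0000

764.0000 sq units


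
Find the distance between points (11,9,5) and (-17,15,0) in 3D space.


dx=-28, dy=6, dz=-5
d = sqrt(784+36+25) = sqrt(845) = 29.0689

29.0689


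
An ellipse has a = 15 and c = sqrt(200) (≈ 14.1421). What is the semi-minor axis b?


b^2 = 15^2 - (sqrt(200))^2 = 225 - 200 = 25
b = sqrt(25) = 5

b = 5


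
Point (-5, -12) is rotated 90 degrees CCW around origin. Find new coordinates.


cos(90) = 0, sin(90) = 1
x' = -5*0 + 12*1 = 12
y' = -5*1 - 12*0 = -5

(12, -5)


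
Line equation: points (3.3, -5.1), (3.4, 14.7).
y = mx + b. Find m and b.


m = (19.8)/(0.1) = 198.0000
b = y1 - m*x1 = -5.1 - (19.8*3.3)/(0.1) = -5.1 - 653.4000 = -658.5000

y = 198.0000x - 658.5000


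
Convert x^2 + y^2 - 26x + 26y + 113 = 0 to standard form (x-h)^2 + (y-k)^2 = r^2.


h = -D/2 = 26/2 = 13
k = -E/2 = -26/2 = -13
r^2 = h^2 + k^2 - F = 169 + 169 - 113 = 225
r = 15

Center (13, -13), radius = 15


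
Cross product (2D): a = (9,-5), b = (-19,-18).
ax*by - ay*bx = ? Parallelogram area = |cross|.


cross = 9*(-18) + 5*(-19) = -162 - 95 = -257
Parallelogram area = |-257| = 257

cross = -257, parallelogram area = 257


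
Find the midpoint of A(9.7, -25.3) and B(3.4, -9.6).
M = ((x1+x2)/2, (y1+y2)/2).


Mx = (9.7 + 3.4)/2 = 13.1/2 = 6.5500
My = (-25.3 - 9.6)/2 = -34.9/2 = -17.4500

(6.5500, -17.4500)


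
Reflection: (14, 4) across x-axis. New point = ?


Reflection rule for x-axis: (x, -y)
(14, 4) -> (14, -4)

(14, -4)


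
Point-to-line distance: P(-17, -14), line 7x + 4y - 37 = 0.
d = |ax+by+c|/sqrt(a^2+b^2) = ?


|7*(-17) + 4*(-14) - 37| = |-212| = 212
sqrt(49 + 16) = sqrt(65) = 8.0623
d = 212/sqrt(65) = 26.2954

26.2954


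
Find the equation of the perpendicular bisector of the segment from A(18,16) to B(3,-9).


Midpoint = (10.5, 3.5)
Slope of AB = dy/dx = -25/(-15) = 1.6667
Perp slope = -dx/dy = -15/25 = -0.6000
b = My - (perp slope)*Mx = 3.5 + (-15*10.5)/(-25) = 3.5 + 6.3000 = 9.8000

y = -0.6000x + 9.8000


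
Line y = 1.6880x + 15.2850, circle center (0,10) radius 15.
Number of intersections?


Substitute y = 1.6880x + 15.2850: (x-0)^2 + (1.6880x+15.2850-10)^2 = 225
Expand to Ax^2 + Bx + C = 0, where b-k = 5.285
A = 1+m^2 = 3.849344
B = 2(m(b-k) - h) = 2(1.6880*5.285 - 0) = 17.84216
C = h^2 + (b-k)^2 - r^2 = 0 + 27.931225 - 225 = -197.068775
disc = B^2-4AC = 318.3427 + 3034.3420 = 3352.6847
disc > 0

2 intersection points


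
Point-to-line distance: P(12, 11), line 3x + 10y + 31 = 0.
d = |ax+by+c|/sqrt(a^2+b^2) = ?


|3*12 + 10*11 + 31| = |177| = 177
sqrt(9 + 100) = sqrt(109) = 10.4403
d = 177/sqrt(109) = 16.9535

16.9535


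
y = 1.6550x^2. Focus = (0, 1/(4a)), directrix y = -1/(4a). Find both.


a = 1.6550
1/(4a) = 0.1511
Focus = (0, 0.1511)
Directrix: y = -0.1511

Focus = (0, 0.1511), Directrix: y = -0.1511


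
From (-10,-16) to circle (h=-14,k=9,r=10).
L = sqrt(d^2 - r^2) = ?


d = sqrt((-10+ 14)^2 + (-16-9)^2) = sqrt(16+625) = 25.3180
L = sqrt(641.0000 - 100) = sqrt(541.0000) = 23.2594

23.2594


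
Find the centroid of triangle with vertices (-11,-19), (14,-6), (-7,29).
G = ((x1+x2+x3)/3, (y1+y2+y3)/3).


Gx = (-11+14- 7)/3 = -4/3 = -1.3333
Gy = (-19- 6+29)/3 = 4/3 = 1.3333

G = (-1.3333, 1.3333)


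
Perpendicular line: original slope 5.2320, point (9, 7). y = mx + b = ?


Perpendicular slope = -1/m1 = -1/5.2320 = -0.1911
b2 = y0 - m2*x0 = 7 + 9/5.2320 = 7 + 1.7202 = 8.7202

y = -0.1911x + 8.7202


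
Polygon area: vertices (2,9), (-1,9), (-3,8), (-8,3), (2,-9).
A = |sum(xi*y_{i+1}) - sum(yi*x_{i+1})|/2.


sum(xi*y_{i+1}) = 2*9 - 1*8 - 3*3 - 8*(-9) + 2*9 = 91
sum(yi*x_{i+1}) = 9*(-1) + 9*(-3) + 8*(-8) + 3*2 - 9*2 = -112
Area = |91 + 112|/2 = 203/2 = 101.5000

101.5000 sq units


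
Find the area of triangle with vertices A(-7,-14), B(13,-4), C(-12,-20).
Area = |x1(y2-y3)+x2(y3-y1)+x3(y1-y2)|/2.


-7*(-4+ 20) = -112
13*(-20+ 14) = -78
-12*(-14+ 4) = 120
sum = -70
Area = |-70|/2 = 35.0000

35.0000 sq units


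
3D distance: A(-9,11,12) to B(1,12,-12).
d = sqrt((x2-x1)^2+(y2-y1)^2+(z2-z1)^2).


dx=10, dy=1, dz=-24
d = sqrt(100+1+576) = sqrt(677) = 26.0192

26.0192


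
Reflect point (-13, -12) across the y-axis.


Reflection rule for y-axis: (-x, y)
(-13, -12) -> (13, -12)

(13, -12)


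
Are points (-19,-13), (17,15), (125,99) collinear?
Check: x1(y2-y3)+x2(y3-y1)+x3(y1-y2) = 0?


-19*(15-99) + 17*(99+ 13) + 125*(-13-15)
= 1596 + 1904 - 3500 = 0

Yes, collinear (determinant = 0)


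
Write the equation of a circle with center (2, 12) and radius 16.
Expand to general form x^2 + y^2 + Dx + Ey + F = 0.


(x-2)^2 + (y-12)^2 = 16^2
D = -2h = -4, E = -2k = -24
F = h^2+k^2-r^2 = 4+144-256 = -108

x^2 + y^2 - 4x - 24y - 108 = 0


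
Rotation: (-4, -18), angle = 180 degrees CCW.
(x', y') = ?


cos(180) = -1, sin(180) = 0
x' = -4*(-1) + 18*0 = 4
y' = -4*0 - 18*(-1) = 18

(4, 18)


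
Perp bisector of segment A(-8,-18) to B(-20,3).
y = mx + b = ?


Midpoint = (-14, -7.5)
Slope of AB = dy/dx = 21/(-12) = -1.7500
Perp slope = -dx/dy = 12/21 = 0.5714
b = My - (perp slope)*Mx = -7.5 + (-12*(-14))/21 = -7.5 + 8.0000 = 0.5000

y = 0.5714x + 0.5000


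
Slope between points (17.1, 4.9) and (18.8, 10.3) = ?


dy = 10.3 - 4.9 = 5.4
dx = 18.8 - 17.1 = 1.7
m = 5.4/1.7 = 3.1765

m = 3.1765


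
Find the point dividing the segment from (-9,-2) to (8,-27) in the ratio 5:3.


Px = (5*8 + 3*(-9))/8 = 13/8 = 1.6250
Py = (5*(-27) + 3*(-2))/8 = -141/8 = -17.6250

P = (1.6250, -17.6250)


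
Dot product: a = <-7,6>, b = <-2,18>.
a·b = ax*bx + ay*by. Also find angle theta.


a·b = -7*(-2) + 6*18 = 14 + 108 = 122
|a| = sqrt(49+36) = 9.2195
|b| = sqrt(4+324) = 18.1108
cos(theta) = 122/(sqrt(85)*sqrt(328)) = 122/sqrt(27880) = 0.730657
theta = arccos(122/sqrt(27880)) = 43.0585 degrees

a·b = 122, theta = 43.0585 deg


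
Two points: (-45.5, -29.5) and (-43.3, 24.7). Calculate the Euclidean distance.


dx = -43.3 + 45.5 = 2.2
dy = 24.7 + 29.5 = 54.2
d = sqrt(4.84 + 2937.64) = sqrt(2942.48) = 54.2446

54.2446


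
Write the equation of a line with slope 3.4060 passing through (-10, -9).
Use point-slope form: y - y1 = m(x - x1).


y + 9 = 3.4060(x + 10)
y = 3.4060x - 9 - 3.4060*(-10)
y = 3.4060x + 25.0600

y = 3.4060x + 25.0600


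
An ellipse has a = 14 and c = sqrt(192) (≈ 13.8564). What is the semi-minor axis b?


b^2 = 14^2 - (sqrt(192))^2 = 196 - 192 = 4
b = sqrt(4) = 2

b = 2


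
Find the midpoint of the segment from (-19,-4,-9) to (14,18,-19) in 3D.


Mx = (-19+14)/2 = -2.5000
My = (-4+18)/2 = 7.0000
Mz = (-9- 19)/2 = -14.0000

M = (-2.5000, 7.0000, -14.0000)


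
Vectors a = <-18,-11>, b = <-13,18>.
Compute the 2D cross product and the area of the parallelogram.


cross = -18*18 + 11*(-13) = -324 - 143 = -467
Parallelogram area = |-467| = 467

cross = -467, parallelogram area = 467


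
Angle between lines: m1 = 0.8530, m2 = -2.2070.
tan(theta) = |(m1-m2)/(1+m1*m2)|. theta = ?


m1-m2 = 3.06
1+m1*m2 = -0.882571
tan(theta) = |3.06/(-0.882571)| = 3.467143
theta = arctan(|3.06/(-0.882571)|) = 73.9113 degrees (acute angle)

73.9113 degrees


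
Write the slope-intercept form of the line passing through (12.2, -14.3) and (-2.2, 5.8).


m = (20.1)/(-14.4) = -1.3958
b = y1 - m*x1 = -14.3 - (20.1*12.2)/(-14.4) = -14.3 + 17.0292 = 2.7292

y = -1.3958x + 2.7292


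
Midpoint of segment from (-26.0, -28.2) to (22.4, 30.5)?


Mx = (-26.0 + 22.4)/2 = -3.6/2 = -1.8000
My = (-28.2 + 30.5)/2 = 2.3/2 = 1.1500

(-1.8000, 1.1500)


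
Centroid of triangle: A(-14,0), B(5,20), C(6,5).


Gx = (-14+5+6)/3 = -3/3 = -1.0000
Gy = (0+20+5)/3 = 25/3 = 8.3333

G = (-1.0000, 8.3333)


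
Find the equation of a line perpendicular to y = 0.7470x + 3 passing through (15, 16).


Perpendicular slope = -1/m1 = -1/0.7470 = -1.3387
b2 = y0 - m2*x0 = 16 + 15/0.7470 = 16 + 20.0803 = 36.0803

y = -1.3387x + 36.0803


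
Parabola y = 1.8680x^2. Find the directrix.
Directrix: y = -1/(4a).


a = 1.8680
1/(4a) = 0.1338
directrix: y = -0.1338 = -0.1338

y = -0.1338


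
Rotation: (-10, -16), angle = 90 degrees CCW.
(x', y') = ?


cos(90) = 0, sin(90) = 1
x' = -10*0 + 16*1 = 16
y' = -10*1 - 16*0 = -10

(16, -10)


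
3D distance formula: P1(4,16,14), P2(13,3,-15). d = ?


dx=9, dy=-13, dz=-29
d = sqrt(81+169+841) = sqrt(1091) = 33.0303

33.0303


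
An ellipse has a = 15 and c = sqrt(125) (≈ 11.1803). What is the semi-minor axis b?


b^2 = 15^2 - (sqrt(125))^2 = 225 - 125 = 100
b = sqrt(100) = 10

b = 10


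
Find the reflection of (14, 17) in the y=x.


Reflection rule for y=x: (y, x)
(14, 17) -> (17, 14)

(17, 14)


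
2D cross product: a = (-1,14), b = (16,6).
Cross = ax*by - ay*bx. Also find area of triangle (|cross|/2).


cross = -1*6 - 14*16 = -6 - 224 = -230
Triangle area = |-230|/2 = 230/2 = 115.0000

cross = -230, triangle area = 115.0000


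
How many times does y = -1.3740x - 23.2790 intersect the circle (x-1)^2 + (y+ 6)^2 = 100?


Substitute y = -1.3740x - 23.2790: (x-1)^2 + (-1.3740x- 23.2790+ 6)^2 = 100
Expand to Ax^2 + Bx + C = 0, where b-k = -17.279
A = 1+m^2 = 2.887876
B = 2(m(b-k) - h) = 2(-1.3740*(-17.279) - 1) = 45.482692
C = h^2 + (b-k)^2 - r^2 = 1 + 298.563841 - 100 = 199.563841
disc = B^2-4AC = 2068.6753 - 2305.2625 = -236.5872
disc < 0

0 intersection points


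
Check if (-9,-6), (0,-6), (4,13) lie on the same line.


-9*(-6-13) + 0*(13+ 6) + 4*(-6+ 6)
= 171 + 0 + 0 = 171

No, not collinear (determinant = 171)


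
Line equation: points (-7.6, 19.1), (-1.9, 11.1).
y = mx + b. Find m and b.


m = (-8)/(5.7) = -1.4035
b = y1 - m*x1 = 19.1 - (-8*(-7.6))/(5.7) = 19.1 - 10.6667 = 8.4333

y = -1.4035x + 8.4333


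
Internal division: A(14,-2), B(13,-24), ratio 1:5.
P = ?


Px = (1*13 + 5*14)/6 = 83/6 = 13.8333
Py = (1*(-24) + 5*(-2))/6 = -34/6 = -5.6667

P = (13.8333, -5.6667)


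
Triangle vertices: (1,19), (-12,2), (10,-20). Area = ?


1*(2+ 20) = 22
-12*(-20-19) = 468
10*(19-2) = 170
sum = 660
Area = |660|/2 = 330.0000

330.0000 sq units


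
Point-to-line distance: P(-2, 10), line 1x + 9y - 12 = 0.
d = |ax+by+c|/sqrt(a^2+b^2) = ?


|1*(-2) + 9*10 - 12| = |76| = 76
sqrt(1 + 81) = sqrt(82) = 9.0554
d = 76/sqrt(82) = 8.3928

8.3928


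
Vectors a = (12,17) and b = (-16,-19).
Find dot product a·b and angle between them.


a·b = 12*(-16) + 17*(-19) = -192 - 323 = -515
|a| = sqrt(144+289) = 20.8087
|b| = sqrt(256+361) = 24.8395
cos(theta) = -515/(sqrt(433)*sqrt(617)) = -515/sqrt(267161) = -0.996370
theta = arccos(-515/sqrt(267161)) = 175.1167 degrees

a·b = -515, theta = 175.1167 deg


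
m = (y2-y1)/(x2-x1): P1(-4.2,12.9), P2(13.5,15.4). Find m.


dy = 15.4 - 12.9 = 2.5
dx = 13.5 + 4.2 = 17.7
m = 2.5/17.7 = 0.1412

m = 0.1412


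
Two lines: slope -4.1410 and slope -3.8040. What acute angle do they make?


m1-m2 = -0.337
1+m1*m2 = 16.752364
tan(theta) = |-0.337/16.752364| = 0.020117
theta = arctan(|-0.337/16.752364|) = 1.1524 degrees (acute angle)

1.1524 degrees


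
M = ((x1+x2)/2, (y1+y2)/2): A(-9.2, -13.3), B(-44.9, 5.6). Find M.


Mx = (-9.2 - 44.9)/2 = -54.1/2 = -27.0500
My = (-13.3 + 5.6)/2 = -7.7/2 = -3.8500

(-27.0500, -3.8500)


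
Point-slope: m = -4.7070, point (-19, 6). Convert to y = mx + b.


y - 6 = -4.7070(x + 19)
y = -4.7070x + 6 + 4.7070*(-19)
y = -4.7070x - 83.4330

y = -4.7070x - 83.4330


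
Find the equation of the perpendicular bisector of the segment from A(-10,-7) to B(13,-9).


Midpoint = (1.5, -8)
Slope of AB = dy/dx = -2/23 = -0.0870
Perp slope = -dx/dy = 23/2 = 11.5000
b = My - (perp slope)*Mx = -8 + (23*1.5)/(-2) = -8 - 17.2500 = -25.2500

y = 11.5000x - 25.2500


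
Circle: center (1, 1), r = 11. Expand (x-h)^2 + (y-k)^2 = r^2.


(x-1)^2 + (y-1)^2 = 11^2
D = -2h = -2, E = -2k = -2
F = h^2+k^2-r^2 = 1+1-121 = -119

x^2 + y^2 - 2x - 2y - 119 = 0


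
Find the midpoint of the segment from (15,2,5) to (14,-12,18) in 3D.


Mx = (15+14)/2 = 14.5000
My = (2- 12)/2 = -5.0000
Mz = (5+18)/2 = 11.5000

M = (14.5000, -5.0000, 11.5000)


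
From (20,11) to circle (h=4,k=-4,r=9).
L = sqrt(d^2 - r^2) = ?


d = sqrt((20-4)^2 + (11+ 4)^2) = sqrt(256+225) = 21.9317
L = sqrt(481.0000 - 81) = sqrt(400.0000) = 20.0000

20.0000


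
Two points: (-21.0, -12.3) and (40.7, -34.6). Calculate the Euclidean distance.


dx = 40.7 + 21.0 = 61.7
dy = -34.6 + 12.3 = -22.3
d = sqrt(3806.89 + 497.29) = sqrt(4304.18) = 65.6062

65.6062


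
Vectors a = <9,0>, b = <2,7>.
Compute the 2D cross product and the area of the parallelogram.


cross = 9*7 - 0*2 = 63 - 0 = 63
Parallelogram area = |63| = 63

cross = 63, parallelogram area = 63


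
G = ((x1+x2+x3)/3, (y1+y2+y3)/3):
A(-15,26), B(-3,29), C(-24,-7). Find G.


Gx = (-15- 3- 24)/3 = -42/3 = -14.0000
Gy = (26+29- 7)/3 = 48/3 = 16.0000

G = (-14.0000, 16.0000)


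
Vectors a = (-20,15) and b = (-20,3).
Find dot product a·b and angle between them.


a·b = -20*(-20) + 15*3 = 400 + 45 = 445
|a| = sqrt(400+225) = 25.0000
|b| = sqrt(400+9) = 20.2237
cos(theta) = 445/(sqrt(625)*sqrt(409)) = 445/sqrt(255625) = 0.880153
theta = arccos(445/sqrt(255625)) = 28.3391 degrees

a·b = 445, theta = 28.3391 deg


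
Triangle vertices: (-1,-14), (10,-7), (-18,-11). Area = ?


-1*(-7+ 11) = -4
10*(-11+ 14) = 30
-18*(-14+ 7) = 126
sum = 152
Area = |152|/2 = 76.0000

76.0000 sq units


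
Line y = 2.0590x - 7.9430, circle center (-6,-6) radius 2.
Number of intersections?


Substitute y = 2.0590x - 7.9430: (x+ 6)^2 + (2.0590x- 7.9430+ 6)^2 = 4
Expand to Ax^2 + Bx + C = 0, where b-k = -1.943
A = 1+m^2 = 5.239481
B = 2(m(b-k) - h) = 2(2.0590*(-1.943) + 6) = 3.998726
C = h^2 + (b-k)^2 - r^2 = 36 + 3.775249 - 4 = 35.775249
disc = B^2-4AC = 15.9898 - 749.7749 = -733.7851
disc < 0

0 intersection points


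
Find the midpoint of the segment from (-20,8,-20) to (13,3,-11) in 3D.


Mx = (-20+13)/2 = -3.5000
My = (8+3)/2 = 5.5000
Mz = (-20- 11)/2 = -15.5000

M = (-3.5000, 5.5000, -15.5000)


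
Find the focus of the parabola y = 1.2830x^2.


a = 1.2830
4a = 5.1320
focus = (0, 1/5.1320) = (0, 0.1949)

Focus = (0, 0.1949)


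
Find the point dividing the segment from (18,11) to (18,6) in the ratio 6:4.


Px = (6*18 + 4*18)/10 = 180/10 = 18.0000
Py = (6*6 + 4*11)/10 = 80/10 = 8.0000

P = (18.0000, 8.0000)


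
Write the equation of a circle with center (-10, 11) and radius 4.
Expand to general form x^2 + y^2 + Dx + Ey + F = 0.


(x+ 10)^2 + (y-11)^2 = 4^2
D = -2h = 20, E = -2k = -22
F = h^2+k^2-r^2 = 100+121-16 = 205

x^2 + y^2 + 20x - 22y + 205 = 0


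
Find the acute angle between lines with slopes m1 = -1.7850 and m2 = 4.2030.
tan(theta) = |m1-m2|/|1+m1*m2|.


m1-m2 = -5.988
1+m1*m2 = -6.502355
tan(theta) = |-5.988/(-6.502355)| = 0.920897
theta = arctan(|-5.988/(-6.502355)|) = 42.6419 degrees (acute angle)

42.6419 degrees


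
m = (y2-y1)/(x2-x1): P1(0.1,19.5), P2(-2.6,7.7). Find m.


dy = 7.7 - 19.5 = -11.8
dx = -2.6 - 0.1 = -2.7
m = -11.8/(-2.7) = 4.3704

m = 4.3704


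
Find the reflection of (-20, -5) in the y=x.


Reflection rule for y=x: (y, x)
(-20, -5) -> (-5, -20)

(-5, -20)


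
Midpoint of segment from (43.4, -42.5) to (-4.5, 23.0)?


Mx = (43.4 - 4.5)/2 = 38.9/2 = 19.4500
My = (-42.5 + 23.0)/2 = -19.5/2 = -9.7500

(19.4500, -9.7500)


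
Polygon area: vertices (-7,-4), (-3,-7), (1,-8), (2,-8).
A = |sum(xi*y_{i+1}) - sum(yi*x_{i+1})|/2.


sum(xi*y_{i+1}) = -7*(-7) - 3*(-8) + 1*(-8) + 2*(-4) = 57
sum(yi*x_{i+1}) = -4*(-3) - 7*1 - 8*2 - 8*(-7) = 45
Area = |57 - 45|/2 = 12/2 = 6.0000

6.0000 sq units


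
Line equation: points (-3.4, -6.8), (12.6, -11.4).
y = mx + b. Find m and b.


m = (-4.6)/(16.0) = -0.2875
b = y1 - m*x1 = -6.8 - (-4.6*(-3.4))/(16.0) = -6.8 - 0.9775 = -7.7775

y = -0.2875x - 7.7775


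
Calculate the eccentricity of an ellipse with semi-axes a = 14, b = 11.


c = sqrt(196-121) = sqrt(75) = 8.6603
e = c/a = sqrt(75)/14 = 0.6186

e = 0.6186


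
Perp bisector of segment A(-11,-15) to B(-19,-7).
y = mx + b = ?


Midpoint = (-15, -11)
Slope of AB = dy/dx = 8/(-8) = -1.0000
Perp slope = -dx/dy = 8/8 = 1.0000
b = My - (perp slope)*Mx = -11 + (-8*(-15))/8 = -11 + 15.0000 = 4.0000

y = 1.0000x + 4.0000


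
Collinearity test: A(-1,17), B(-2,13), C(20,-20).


-1*(13+ 20) - 2*(-20-17) + 20*(17-13)
= -33 + 74 + 80 = 121

No, not collinear (determinant = 121)


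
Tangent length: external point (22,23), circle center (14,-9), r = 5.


d = sqrt((22-14)^2 + (23+ 9)^2) = sqrt(64+1024) = 32.9848
L = sqrt(1088.0000 - 25) = sqrt(1063.0000) = 32.6037

32.6037


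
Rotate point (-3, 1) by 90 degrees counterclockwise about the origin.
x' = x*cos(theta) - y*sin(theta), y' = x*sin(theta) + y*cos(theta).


cos(90) = 0, sin(90) = 1
x' = -3*0 - 1*1 = -1
y' = -3*1 + 1*0 = -3

(-1, -3)


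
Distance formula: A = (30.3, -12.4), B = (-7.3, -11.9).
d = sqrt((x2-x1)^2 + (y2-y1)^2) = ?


dx = -7.3 - 30.3 = -37.6
dy = -11.9 + 12.4 = 0.5
d = sqrt(1413.76 + 0.25) = sqrt(1414.01) = 37.6033

37.6033


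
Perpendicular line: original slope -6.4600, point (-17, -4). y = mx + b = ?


Perpendicular slope = -1/m1 = -1/(-6.4600) = 0.1548
b2 = y0 - m2*x0 = -4 - 17/(-6.4600) = -4 + 2.6316 = -1.3684

y = 0.1548x - 1.3684


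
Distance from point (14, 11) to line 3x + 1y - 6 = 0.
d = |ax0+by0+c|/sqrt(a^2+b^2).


|3*14 + 1*11 - 6| = |47| = 47
sqrt(9 + 1) = sqrt(10) = 3.1623
d = 47/sqrt(10) = 14.8627

14.8627


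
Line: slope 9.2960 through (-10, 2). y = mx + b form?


y - 2 = 9.2960(x + 10)
y = 9.2960x + 2 - 9.2960*(-10)
y = 9.2960x + 94.9600

y = 9.2960x + 94.9600


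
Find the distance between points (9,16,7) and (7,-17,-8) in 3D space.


dx=-2, dy=-33, dz=-15
d = sqrt(4+1089+225) = sqrt(1318) = 36.3043

36.3043


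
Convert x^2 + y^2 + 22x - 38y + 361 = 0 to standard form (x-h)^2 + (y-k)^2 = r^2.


h = -D/2 = -22/2 = -11
k = -E/2 = 38/2 = 19
r^2 = h^2 + k^2 - F = 121 + 361 - 361 = 121
r = 11

Center (-11, 19), radius = 11


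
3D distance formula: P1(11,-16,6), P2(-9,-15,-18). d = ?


dx=-20, dy=1, dz=-24
d = sqrt(400+1+576) = sqrt(977) = 31.2570

31.2570


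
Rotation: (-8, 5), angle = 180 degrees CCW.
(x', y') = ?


cos(180) = -1, sin(180) = 0
x' = -8*(-1) - 5*0 = 8
y' = -8*0 + 5*(-1) = -5

(8, -5)


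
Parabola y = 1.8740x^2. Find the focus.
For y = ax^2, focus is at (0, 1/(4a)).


a = 1.8740
4a = 7.4960
focus = (0, 1/7.4960) = (0, 0.1334)

Focus = (0, 0.1334)


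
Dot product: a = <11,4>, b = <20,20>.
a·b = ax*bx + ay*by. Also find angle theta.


a·b = 11*20 + 4*20 = 220 + 80 = 300
|a| = sqrt(121+16) = 11.7047
|b| = sqrt(400+400) = 28.2843
cos(theta) = 300/(sqrt(137)*sqrt(800)) = 300/sqrt(109600) = 0.906183
theta = arccos(300/sqrt(109600)) = 25.0169 degrees

a·b = 300, theta = 25.0169 deg


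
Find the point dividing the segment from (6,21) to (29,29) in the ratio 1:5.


Px = (1*29 + 5*6)/6 = 59/6 = 9.8333
Py = (1*29 + 5*21)/6 = 134/6 = 22.3333

P = (9.8333, 22.3333)


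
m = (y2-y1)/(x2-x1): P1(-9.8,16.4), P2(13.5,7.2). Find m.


dy = 7.2 - 16.4 = -9.2
dx = 13.5 + 9.8 = 23.3
m = -9.2/23.3 = -0.3948

m = -0.3948


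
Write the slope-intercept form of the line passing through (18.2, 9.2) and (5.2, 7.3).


m = (-1.9)/(-13.0) = 0.1462
b = y1 - m*x1 = 9.2 - (-1.9*18.2)/(-13.0) = 9.2 - 2.6600 = 6.5400

y = 0.1462x + 6.5400


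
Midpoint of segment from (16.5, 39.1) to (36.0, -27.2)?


Mx = (16.5 + 36.0)/2 = 52.5/2 = 26.2500
My = (39.1 - 27.2)/2 = 11.9/2 = 5.9500

(26.2500, 5.9500)


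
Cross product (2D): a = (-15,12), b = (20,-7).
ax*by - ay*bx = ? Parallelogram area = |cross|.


cross = -15*(-7) - 12*20 = 105 - 240 = -135
Parallelogram area = |-135| = 135

cross = -135, parallelogram area = 135


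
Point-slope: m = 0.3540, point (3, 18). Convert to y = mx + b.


y - 18 = 0.3540(x - 3)
y = 0.3540x + 18 - 0.3540*3
y = 0.3540x + 16.9380

y = 0.3540x + 16.9380


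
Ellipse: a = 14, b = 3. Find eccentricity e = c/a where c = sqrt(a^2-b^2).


c = sqrt(196-9) = sqrt(187) = 13.6748
e = c/a = sqrt(187)/14 = 0.9768

e = 0.9768


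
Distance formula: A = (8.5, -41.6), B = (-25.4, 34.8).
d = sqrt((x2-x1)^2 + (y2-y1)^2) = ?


dx = -25.4 - 8.5 = -33.9
dy = 34.8 + 41.6 = 76.4
d = sqrt(1149.21 + 5836.96) = sqrt(6986.17) = 83.5833

83.5833


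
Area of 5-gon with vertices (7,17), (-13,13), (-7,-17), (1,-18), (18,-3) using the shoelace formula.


sum(xi*y_{i+1}) = 7*13 - 13*(-17) - 7*(-18) + 1*(-3) + 18*17 = 741
sum(yi*x_{i+1}) = 17*(-13) + 13*(-7) - 17*1 - 18*18 - 3*7 = -674
Area = |741 + 674|/2 = 1415/2 = 707.5000

707.5000 sq units


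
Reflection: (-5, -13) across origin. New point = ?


Reflection rule for origin: (-x, -y)
(-5, -13) -> (5, 13)

(5, 13)


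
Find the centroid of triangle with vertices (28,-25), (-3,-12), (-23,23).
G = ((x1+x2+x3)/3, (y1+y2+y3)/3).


Gx = (28- 3- 23)/3 = 2/3 = 0.6667
Gy = (-25- 12+23)/3 = -14/3 = -4.6667

G = (0.6667, -4.6667)


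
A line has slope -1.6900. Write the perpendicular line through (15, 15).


Perpendicular slope = -1/m1 = -1/(-1.6900) = 0.5917
b2 = y0 - m2*x0 = 15 + 15/(-1.6900) = 15 - 8.8757 = 6.1243

y = 0.5917x + 6.1243


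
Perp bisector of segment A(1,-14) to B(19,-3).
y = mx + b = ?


Midpoint = (10, -8.5)
Slope of AB = dy/dx = 11/18 = 0.6111
Perp slope = -dx/dy = -18/11 = -1.6364
b = My - (perp slope)*Mx = -8.5 + (18*10)/11 = -8.5 + 16.3636 = 7.8636

y = -1.6364x + 7.8636


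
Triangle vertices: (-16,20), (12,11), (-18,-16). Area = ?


-16*(11+ 16) = -432
12*(-16-20) = -432
-18*(20-11) = -162
sum = -1026
Area = |-1026|/2 = 513.0000

513.0000 sq units


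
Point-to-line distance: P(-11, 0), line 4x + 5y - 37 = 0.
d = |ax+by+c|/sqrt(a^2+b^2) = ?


|4*(-11) + 5*0 - 37| = |-81| = 81
sqrt(16 + 25) = sqrt(41) = 6.4031
d = 81/sqrt(41) = 12.6501

12.6501


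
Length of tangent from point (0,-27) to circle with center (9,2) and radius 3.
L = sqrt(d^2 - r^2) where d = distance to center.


d = sqrt((0-9)^2 + (-27-2)^2) = sqrt(81+841) = 30.3645
L = sqrt(922.0000 - 9) = sqrt(913.0000) = 30.2159

30.2159
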